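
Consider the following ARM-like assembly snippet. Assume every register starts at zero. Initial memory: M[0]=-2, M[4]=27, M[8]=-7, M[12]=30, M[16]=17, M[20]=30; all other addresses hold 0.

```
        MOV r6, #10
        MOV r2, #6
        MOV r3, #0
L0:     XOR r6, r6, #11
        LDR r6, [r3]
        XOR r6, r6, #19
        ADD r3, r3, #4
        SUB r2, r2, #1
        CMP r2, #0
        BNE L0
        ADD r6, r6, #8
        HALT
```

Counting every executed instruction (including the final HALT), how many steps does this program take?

47

r6=10
r2=6
r3=0
r6=10^11=1
r6=M[0]=-2
r6=(-2)^19=-19
r3=0+4=4
r2=6-1=5
CMP r2, #0  (cmp 5,0)
BNE L0: taken
r6=(-19)^11=-26
r6=M[4]=27
r6=27^19=8
r3=4+4=8
r2=5-1=4
CMP r2, #0  (cmp 4,0)
BNE L0: taken
r6=8^11=3
r6=M[8]=-7
r6=(-7)^19=-22
r3=8+4=12
r2=4-1=3
CMP r2, #0  (cmp 3,0)
BNE L0: taken
r6=(-22)^11=-31
r6=M[12]=30
r6=30^19=13
r3=12+4=16
r2=3-1=2
CMP r2, #0  (cmp 2,0)
BNE L0: taken
r6=13^11=6
r6=M[16]=17
r6=17^19=2
r3=16+4=20
r2=2-1=1
CMP r2, #0  (cmp 1,0)
BNE L0: taken
r6=2^11=9
r6=M[20]=30
r6=30^19=13
r3=20+4=24
r2=1-1=0
CMP r2, #0  (cmp 0,0)
BNE L0: not taken
r6=13+8=21
halt.
Total executed instructions: 47.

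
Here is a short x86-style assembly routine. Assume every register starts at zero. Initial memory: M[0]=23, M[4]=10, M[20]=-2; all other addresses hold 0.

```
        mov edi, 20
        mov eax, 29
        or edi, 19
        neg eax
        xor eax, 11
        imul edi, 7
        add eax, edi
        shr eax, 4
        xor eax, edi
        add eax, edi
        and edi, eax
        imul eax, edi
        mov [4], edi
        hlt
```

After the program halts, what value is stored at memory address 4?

edi=20
eax=29
edi=20|19=23
eax=-(29)=-29
eax=(-29)^11=-24
edi=23*7=161
eax=(-24)+161=137
eax=137>>4=8
eax=8^161=169
eax=169+161=330
edi=161&330=0
eax=330*0=0
mov [4], edi → M[4]=0
halt.

0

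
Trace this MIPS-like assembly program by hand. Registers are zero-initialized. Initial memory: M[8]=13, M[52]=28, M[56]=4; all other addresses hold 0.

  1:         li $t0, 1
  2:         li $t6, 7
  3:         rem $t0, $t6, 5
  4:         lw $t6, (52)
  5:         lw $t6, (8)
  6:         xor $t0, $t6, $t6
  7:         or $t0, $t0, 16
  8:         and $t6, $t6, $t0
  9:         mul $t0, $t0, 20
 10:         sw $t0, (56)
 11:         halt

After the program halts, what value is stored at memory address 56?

320

after li $t0, 1: $t0=1
after li $t6, 7: $t6=7
after rem $t0, $t6, 5: $t0=7%5=2
after lw $t6, (52): $t6=M[52]=28
after lw $t6, (8): $t6=M[8]=13
after xor $t0, $t6, $t6: $t0=13^13=0
after or $t0, $t0, 16: $t0=0|16=16
after and $t6, $t6, $t0: $t6=13&16=0
after mul $t0, $t0, 20: $t0=16*20=320
sw $t0, (56) → M[56]=320
halt.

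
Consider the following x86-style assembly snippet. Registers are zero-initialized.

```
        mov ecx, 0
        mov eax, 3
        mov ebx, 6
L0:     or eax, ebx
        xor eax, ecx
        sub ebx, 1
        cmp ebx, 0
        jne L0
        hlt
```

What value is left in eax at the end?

mov ecx, 0 → ecx=0
mov eax, 3 → eax=3
mov ebx, 6 → ebx=6
or eax, ebx → eax=3|6=7
xor eax, ecx → eax=7^0=7
sub ebx, 1 → ebx=6-1=5
cmp ebx, 0  (cmp 5,0)
jne L0: taken
or eax, ebx → eax=7|5=7
xor eax, ecx → eax=7^0=7
sub ebx, 1 → ebx=5-1=4
cmp ebx, 0  (cmp 4,0)
jne L0: taken
or eax, ebx → eax=7|4=7
xor eax, ecx → eax=7^0=7
sub ebx, 1 → ebx=4-1=3
cmp ebx, 0  (cmp 3,0)
jne L0: taken
or eax, ebx → eax=7|3=7
xor eax, ecx → eax=7^0=7
sub ebx, 1 → ebx=3-1=2
cmp ebx, 0  (cmp 2,0)
jne L0: taken
or eax, ebx → eax=7|2=7
xor eax, ecx → eax=7^0=7
sub ebx, 1 → ebx=2-1=1
cmp ebx, 0  (cmp 1,0)
jne L0: taken
or eax, ebx → eax=7|1=7
xor eax, ecx → eax=7^0=7
sub ebx, 1 → ebx=1-1=0
cmp ebx, 0  (cmp 0,0)
jne L0: not taken
halt.

7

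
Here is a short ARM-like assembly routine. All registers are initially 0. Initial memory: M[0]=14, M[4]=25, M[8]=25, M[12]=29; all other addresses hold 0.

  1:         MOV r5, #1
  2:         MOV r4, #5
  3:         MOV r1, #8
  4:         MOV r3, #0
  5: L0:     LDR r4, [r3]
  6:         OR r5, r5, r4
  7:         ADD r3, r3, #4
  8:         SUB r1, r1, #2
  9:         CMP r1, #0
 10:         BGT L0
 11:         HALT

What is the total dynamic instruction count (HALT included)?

29

after MOV r5, #1: r5=1
after MOV r4, #5: r4=5
after MOV r1, #8: r1=8
after MOV r3, #0: r3=0
after LDR r4, [r3]: r4=M[0]=14
after OR r5, r5, r4: r5=1|14=15
after ADD r3, r3, #4: r3=0+4=4
after SUB r1, r1, #2: r1=8-2=6
CMP r1, #0  (cmp 6,0)
BGT L0: taken
after LDR r4, [r3]: r4=M[4]=25
after OR r5, r5, r4: r5=15|25=31
after ADD r3, r3, #4: r3=4+4=8
after SUB r1, r1, #2: r1=6-2=4
CMP r1, #0  (cmp 4,0)
BGT L0: taken
after LDR r4, [r3]: r4=M[8]=25
after OR r5, r5, r4: r5=31|25=31
after ADD r3, r3, #4: r3=8+4=12
after SUB r1, r1, #2: r1=4-2=2
CMP r1, #0  (cmp 2,0)
BGT L0: taken
after LDR r4, [r3]: r4=M[12]=29
after OR r5, r5, r4: r5=31|29=31
after ADD r3, r3, #4: r3=12+4=16
after SUB r1, r1, #2: r1=2-2=0
CMP r1, #0  (cmp 0,0)
BGT L0: not taken
halt.
Total executed instructions: 29.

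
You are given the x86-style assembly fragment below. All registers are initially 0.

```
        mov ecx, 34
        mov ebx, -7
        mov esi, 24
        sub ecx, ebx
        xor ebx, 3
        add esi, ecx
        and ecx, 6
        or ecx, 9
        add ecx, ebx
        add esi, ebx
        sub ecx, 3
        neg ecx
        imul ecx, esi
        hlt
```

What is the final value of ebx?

-6

after mov ecx, 34: ecx=34
after mov ebx, -7: ebx=-7
after mov esi, 24: esi=24
after sub ecx, ebx: ecx=34-(-7)=41
after xor ebx, 3: ebx=(-7)^3=-6
after add esi, ecx: esi=24+41=65
after and ecx, 6: ecx=41&6=0
after or ecx, 9: ecx=0|9=9
after add ecx, ebx: ecx=9+(-6)=3
after add esi, ebx: esi=65+(-6)=59
after sub ecx, 3: ecx=3-3=0
after neg ecx: ecx=-(0)=0
after imul ecx, esi: ecx=0*59=0
halt.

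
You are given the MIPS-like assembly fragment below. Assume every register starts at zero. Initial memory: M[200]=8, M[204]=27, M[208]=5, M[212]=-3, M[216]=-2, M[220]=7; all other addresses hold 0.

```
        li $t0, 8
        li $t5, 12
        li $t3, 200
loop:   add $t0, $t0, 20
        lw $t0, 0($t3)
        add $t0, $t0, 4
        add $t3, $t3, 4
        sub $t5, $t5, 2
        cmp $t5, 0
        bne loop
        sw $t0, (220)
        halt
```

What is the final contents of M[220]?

$t0=8
$t5=12
$t3=200
$t0=8+20=28
$t0=M[200]=8
$t0=8+4=12
$t3=200+4=204
$t5=12-2=10
cmp $t5, 0  (cmp 10,0)
bne loop: taken
$t0=12+20=32
$t0=M[204]=27
$t0=27+4=31
$t3=204+4=208
$t5=10-2=8
cmp $t5, 0  (cmp 8,0)
bne loop: taken
$t0=31+20=51
$t0=M[208]=5
$t0=5+4=9
$t3=208+4=212
$t5=8-2=6
cmp $t5, 0  (cmp 6,0)
bne loop: taken
$t0=9+20=29
$t0=M[212]=-3
$t0=(-3)+4=1
$t3=212+4=216
$t5=6-2=4
cmp $t5, 0  (cmp 4,0)
bne loop: taken
$t0=1+20=21
$t0=M[216]=-2
$t0=(-2)+4=2
$t3=216+4=220
$t5=4-2=2
cmp $t5, 0  (cmp 2,0)
bne loop: taken
$t0=2+20=22
$t0=M[220]=7
$t0=7+4=11
$t3=220+4=224
$t5=2-2=0
cmp $t5, 0  (cmp 0,0)
bne loop: not taken
sw $t0, (220) → M[220]=11
halt.

11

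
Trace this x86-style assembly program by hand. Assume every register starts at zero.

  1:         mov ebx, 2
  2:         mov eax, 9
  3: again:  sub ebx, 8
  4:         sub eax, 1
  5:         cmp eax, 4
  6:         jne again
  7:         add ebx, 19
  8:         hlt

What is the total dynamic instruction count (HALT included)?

after mov ebx, 2: ebx=2
after mov eax, 9: eax=9
after sub ebx, 8: ebx=2-8=-6
after sub eax, 1: eax=9-1=8
cmp eax, 4  (cmp 8,4)
jne again: taken
after sub ebx, 8: ebx=(-6)-8=-14
after sub eax, 1: eax=8-1=7
cmp eax, 4  (cmp 7,4)
jne again: taken
after sub ebx, 8: ebx=(-14)-8=-22
after sub eax, 1: eax=7-1=6
cmp eax, 4  (cmp 6,4)
jne again: taken
after sub ebx, 8: ebx=(-22)-8=-30
after sub eax, 1: eax=6-1=5
cmp eax, 4  (cmp 5,4)
jne again: taken
after sub ebx, 8: ebx=(-30)-8=-38
after sub eax, 1: eax=5-1=4
cmp eax, 4  (cmp 4,4)
jne again: not taken
after add ebx, 19: ebx=(-38)+19=-19
halt.
Total executed instructions: 24.

24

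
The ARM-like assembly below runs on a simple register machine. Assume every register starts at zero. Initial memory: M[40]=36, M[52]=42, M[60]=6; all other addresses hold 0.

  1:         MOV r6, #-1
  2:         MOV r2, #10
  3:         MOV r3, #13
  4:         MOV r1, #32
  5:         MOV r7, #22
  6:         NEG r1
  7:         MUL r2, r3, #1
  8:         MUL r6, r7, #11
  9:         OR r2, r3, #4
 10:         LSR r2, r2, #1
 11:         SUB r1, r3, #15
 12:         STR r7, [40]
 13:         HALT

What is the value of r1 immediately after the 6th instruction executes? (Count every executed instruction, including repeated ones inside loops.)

-32

MOV r6, #-1 → r6=-1
MOV r2, #10 → r2=10
MOV r3, #13 → r3=13
MOV r1, #32 → r1=32
MOV r7, #22 → r7=22
NEG r1 → r1=-(32)=-32
After step 6: r1 = -32.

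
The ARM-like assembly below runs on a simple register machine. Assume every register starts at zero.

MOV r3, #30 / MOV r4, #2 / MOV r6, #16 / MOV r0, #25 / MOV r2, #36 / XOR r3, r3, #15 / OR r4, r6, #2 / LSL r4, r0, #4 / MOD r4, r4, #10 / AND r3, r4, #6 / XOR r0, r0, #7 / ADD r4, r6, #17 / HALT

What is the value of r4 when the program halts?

MOV r3, #30 → r3=30
MOV r4, #2 → r4=2
MOV r6, #16 → r6=16
MOV r0, #25 → r0=25
MOV r2, #36 → r2=36
XOR r3, r3, #15 → r3=30^15=17
OR r4, r6, #2 → r4=16|2=18
LSL r4, r0, #4 → r4=25<<4=400
MOD r4, r4, #10 → r4=400%10=0
AND r3, r4, #6 → r3=0&6=0
XOR r0, r0, #7 → r0=25^7=30
ADD r4, r6, #17 → r4=16+17=33
halt.

33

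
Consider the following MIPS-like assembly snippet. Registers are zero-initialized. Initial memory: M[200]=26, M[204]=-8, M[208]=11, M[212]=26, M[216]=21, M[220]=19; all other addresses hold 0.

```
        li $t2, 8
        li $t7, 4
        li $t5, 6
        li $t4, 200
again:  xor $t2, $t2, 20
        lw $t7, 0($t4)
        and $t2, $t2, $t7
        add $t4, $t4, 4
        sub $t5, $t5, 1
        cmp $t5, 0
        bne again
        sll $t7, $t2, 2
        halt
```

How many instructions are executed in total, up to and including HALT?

after li $t2, 8: $t2=8
after li $t7, 4: $t7=4
after li $t5, 6: $t5=6
after li $t4, 200: $t4=200
after xor $t2, $t2, 20: $t2=8^20=28
after lw $t7, 0($t4): $t7=M[200]=26
after and $t2, $t2, $t7: $t2=28&26=24
after add $t4, $t4, 4: $t4=200+4=204
after sub $t5, $t5, 1: $t5=6-1=5
cmp $t5, 0  (cmp 5,0)
bne again: taken
after xor $t2, $t2, 20: $t2=24^20=12
after lw $t7, 0($t4): $t7=M[204]=-8
after and $t2, $t2, $t7: $t2=12&(-8)=8
after add $t4, $t4, 4: $t4=204+4=208
after sub $t5, $t5, 1: $t5=5-1=4
cmp $t5, 0  (cmp 4,0)
bne again: taken
after xor $t2, $t2, 20: $t2=8^20=28
after lw $t7, 0($t4): $t7=M[208]=11
after and $t2, $t2, $t7: $t2=28&11=8
after add $t4, $t4, 4: $t4=208+4=212
after sub $t5, $t5, 1: $t5=4-1=3
cmp $t5, 0  (cmp 3,0)
bne again: taken
after xor $t2, $t2, 20: $t2=8^20=28
after lw $t7, 0($t4): $t7=M[212]=26
after and $t2, $t2, $t7: $t2=28&26=24
after add $t4, $t4, 4: $t4=212+4=216
after sub $t5, $t5, 1: $t5=3-1=2
cmp $t5, 0  (cmp 2,0)
bne again: taken
after xor $t2, $t2, 20: $t2=24^20=12
after lw $t7, 0($t4): $t7=M[216]=21
after and $t2, $t2, $t7: $t2=12&21=4
after add $t4, $t4, 4: $t4=216+4=220
after sub $t5, $t5, 1: $t5=2-1=1
cmp $t5, 0  (cmp 1,0)
bne again: taken
after xor $t2, $t2, 20: $t2=4^20=16
after lw $t7, 0($t4): $t7=M[220]=19
after and $t2, $t2, $t7: $t2=16&19=16
after add $t4, $t4, 4: $t4=220+4=224
after sub $t5, $t5, 1: $t5=1-1=0
cmp $t5, 0  (cmp 0,0)
bne again: not taken
after sll $t7, $t2, 2: $t7=16<<2=64
halt.
Total executed instructions: 48.

48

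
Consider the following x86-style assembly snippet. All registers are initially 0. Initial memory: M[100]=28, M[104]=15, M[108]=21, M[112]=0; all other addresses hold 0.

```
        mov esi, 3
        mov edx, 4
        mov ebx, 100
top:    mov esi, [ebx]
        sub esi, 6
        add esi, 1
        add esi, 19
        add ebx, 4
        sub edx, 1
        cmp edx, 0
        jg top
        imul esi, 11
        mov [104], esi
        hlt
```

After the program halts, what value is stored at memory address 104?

154

mov esi, 3 → esi=3
mov edx, 4 → edx=4
mov ebx, 100 → ebx=100
mov esi, [ebx] → esi=M[100]=28
sub esi, 6 → esi=28-6=22
add esi, 1 → esi=22+1=23
add esi, 19 → esi=23+19=42
add ebx, 4 → ebx=100+4=104
sub edx, 1 → edx=4-1=3
cmp edx, 0  (cmp 3,0)
jg top: taken
mov esi, [ebx] → esi=M[104]=15
sub esi, 6 → esi=15-6=9
add esi, 1 → esi=9+1=10
add esi, 19 → esi=10+19=29
add ebx, 4 → ebx=104+4=108
sub edx, 1 → edx=3-1=2
cmp edx, 0  (cmp 2,0)
jg top: taken
mov esi, [ebx] → esi=M[108]=21
sub esi, 6 → esi=21-6=15
add esi, 1 → esi=15+1=16
add esi, 19 → esi=16+19=35
add ebx, 4 → ebx=108+4=112
sub edx, 1 → edx=2-1=1
cmp edx, 0  (cmp 1,0)
jg top: taken
mov esi, [ebx] → esi=M[112]=0
sub esi, 6 → esi=0-6=-6
add esi, 1 → esi=(-6)+1=-5
add esi, 19 → esi=(-5)+19=14
add ebx, 4 → ebx=112+4=116
sub edx, 1 → edx=1-1=0
cmp edx, 0  (cmp 0,0)
jg top: not taken
imul esi, 11 → esi=14*11=154
mov [104], esi → M[104]=154
halt.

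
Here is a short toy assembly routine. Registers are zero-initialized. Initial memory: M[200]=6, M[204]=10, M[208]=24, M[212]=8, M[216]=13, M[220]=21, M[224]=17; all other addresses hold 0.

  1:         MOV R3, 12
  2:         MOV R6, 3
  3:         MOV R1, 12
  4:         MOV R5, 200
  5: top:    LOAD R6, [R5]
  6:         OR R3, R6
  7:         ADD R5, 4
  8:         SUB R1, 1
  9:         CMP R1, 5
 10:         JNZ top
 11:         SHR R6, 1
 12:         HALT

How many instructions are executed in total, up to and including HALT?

48

R3=12
R6=3
R1=12
R5=200
R6=M[200]=6
R3=12|6=14
R5=200+4=204
R1=12-1=11
CMP R1, 5  (cmp 11,5)
JNZ top: taken
R6=M[204]=10
R3=14|10=14
R5=204+4=208
R1=11-1=10
CMP R1, 5  (cmp 10,5)
JNZ top: taken
R6=M[208]=24
R3=14|24=30
R5=208+4=212
R1=10-1=9
CMP R1, 5  (cmp 9,5)
JNZ top: taken
R6=M[212]=8
R3=30|8=30
R5=212+4=216
R1=9-1=8
CMP R1, 5  (cmp 8,5)
JNZ top: taken
R6=M[216]=13
R3=30|13=31
R5=216+4=220
R1=8-1=7
CMP R1, 5  (cmp 7,5)
JNZ top: taken
R6=M[220]=21
R3=31|21=31
R5=220+4=224
R1=7-1=6
CMP R1, 5  (cmp 6,5)
JNZ top: taken
R6=M[224]=17
R3=31|17=31
R5=224+4=228
R1=6-1=5
CMP R1, 5  (cmp 5,5)
JNZ top: not taken
R6=17>>1=8
halt.
Total executed instructions: 48.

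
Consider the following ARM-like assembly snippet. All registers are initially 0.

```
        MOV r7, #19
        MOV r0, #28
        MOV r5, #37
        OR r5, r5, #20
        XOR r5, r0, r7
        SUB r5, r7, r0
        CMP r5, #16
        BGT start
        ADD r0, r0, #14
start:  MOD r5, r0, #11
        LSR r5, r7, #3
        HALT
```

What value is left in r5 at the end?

MOV r7, #19 → r7=19
MOV r0, #28 → r0=28
MOV r5, #37 → r5=37
OR r5, r5, #20 → r5=37|20=53
XOR r5, r0, r7 → r5=28^19=15
SUB r5, r7, r0 → r5=19-28=-9
CMP r5, #16  (cmp -9,16)
BGT start: not taken
ADD r0, r0, #14 → r0=28+14=42
MOD r5, r0, #11 → r5=42%11=9
LSR r5, r7, #3 → r5=19>>3=2
halt.

2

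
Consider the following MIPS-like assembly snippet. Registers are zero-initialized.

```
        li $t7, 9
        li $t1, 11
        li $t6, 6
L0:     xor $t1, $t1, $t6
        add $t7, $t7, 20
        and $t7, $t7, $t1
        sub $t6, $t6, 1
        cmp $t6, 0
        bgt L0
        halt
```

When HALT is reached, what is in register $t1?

12

$t7=9
$t1=11
$t6=6
$t1=11^6=13
$t7=9+20=29
$t7=29&13=13
$t6=6-1=5
cmp $t6, 0  (cmp 5,0)
bgt L0: taken
$t1=13^5=8
$t7=13+20=33
$t7=33&8=0
$t6=5-1=4
cmp $t6, 0  (cmp 4,0)
bgt L0: taken
$t1=8^4=12
$t7=0+20=20
$t7=20&12=4
$t6=4-1=3
cmp $t6, 0  (cmp 3,0)
bgt L0: taken
$t1=12^3=15
$t7=4+20=24
$t7=24&15=8
$t6=3-1=2
cmp $t6, 0  (cmp 2,0)
bgt L0: taken
$t1=15^2=13
$t7=8+20=28
$t7=28&13=12
$t6=2-1=1
cmp $t6, 0  (cmp 1,0)
bgt L0: taken
$t1=13^1=12
$t7=12+20=32
$t7=32&12=0
$t6=1-1=0
cmp $t6, 0  (cmp 0,0)
bgt L0: not taken
halt.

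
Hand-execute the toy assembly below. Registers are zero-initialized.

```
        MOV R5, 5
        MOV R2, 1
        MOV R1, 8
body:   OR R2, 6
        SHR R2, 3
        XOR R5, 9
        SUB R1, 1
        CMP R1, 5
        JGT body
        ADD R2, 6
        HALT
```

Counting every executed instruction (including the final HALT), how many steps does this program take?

after MOV R5, 5: R5=5
after MOV R2, 1: R2=1
after MOV R1, 8: R1=8
after OR R2, 6: R2=1|6=7
after SHR R2, 3: R2=7>>3=0
after XOR R5, 9: R5=5^9=12
after SUB R1, 1: R1=8-1=7
CMP R1, 5  (cmp 7,5)
JGT body: taken
after OR R2, 6: R2=0|6=6
after SHR R2, 3: R2=6>>3=0
after XOR R5, 9: R5=12^9=5
after SUB R1, 1: R1=7-1=6
CMP R1, 5  (cmp 6,5)
JGT body: taken
after OR R2, 6: R2=0|6=6
after SHR R2, 3: R2=6>>3=0
after XOR R5, 9: R5=5^9=12
after SUB R1, 1: R1=6-1=5
CMP R1, 5  (cmp 5,5)
JGT body: not taken
after ADD R2, 6: R2=0+6=6
halt.
Total executed instructions: 23.

23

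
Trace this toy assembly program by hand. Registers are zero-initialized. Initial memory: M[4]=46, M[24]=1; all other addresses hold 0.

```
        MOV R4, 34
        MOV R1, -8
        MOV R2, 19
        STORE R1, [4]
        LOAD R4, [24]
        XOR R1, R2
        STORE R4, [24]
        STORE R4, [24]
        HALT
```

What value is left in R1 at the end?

MOV R4, 34 → R4=34
MOV R1, -8 → R1=-8
MOV R2, 19 → R2=19
STORE R1, [4] → M[4]=-8
LOAD R4, [24] → R4=M[24]=1
XOR R1, R2 → R1=(-8)^19=-21
STORE R4, [24] → M[24]=1
STORE R4, [24] → M[24]=1
halt.

-21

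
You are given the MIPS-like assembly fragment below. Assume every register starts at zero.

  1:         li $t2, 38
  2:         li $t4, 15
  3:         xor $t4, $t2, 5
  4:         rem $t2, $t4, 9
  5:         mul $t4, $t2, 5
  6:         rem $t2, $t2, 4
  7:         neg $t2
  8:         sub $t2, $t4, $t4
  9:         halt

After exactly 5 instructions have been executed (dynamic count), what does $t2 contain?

8

li $t2, 38 → $t2=38
li $t4, 15 → $t4=15
xor $t4, $t2, 5 → $t4=38^5=35
rem $t2, $t4, 9 → $t2=35%9=8
mul $t4, $t2, 5 → $t4=8*5=40
After step 5: $t2 = 8.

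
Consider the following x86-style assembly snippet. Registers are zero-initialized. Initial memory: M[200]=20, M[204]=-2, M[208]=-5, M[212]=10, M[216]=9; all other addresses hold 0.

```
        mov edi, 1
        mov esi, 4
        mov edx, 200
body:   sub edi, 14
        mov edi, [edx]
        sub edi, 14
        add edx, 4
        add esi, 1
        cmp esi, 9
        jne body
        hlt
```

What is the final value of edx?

220

edi=1
esi=4
edx=200
edi=1-14=-13
edi=M[200]=20
edi=20-14=6
edx=200+4=204
esi=4+1=5
cmp esi, 9  (cmp 5,9)
jne body: taken
edi=6-14=-8
edi=M[204]=-2
edi=(-2)-14=-16
edx=204+4=208
esi=5+1=6
cmp esi, 9  (cmp 6,9)
jne body: taken
edi=(-16)-14=-30
edi=M[208]=-5
edi=(-5)-14=-19
edx=208+4=212
esi=6+1=7
cmp esi, 9  (cmp 7,9)
jne body: taken
edi=(-19)-14=-33
edi=M[212]=10
edi=10-14=-4
edx=212+4=216
esi=7+1=8
cmp esi, 9  (cmp 8,9)
jne body: taken
edi=(-4)-14=-18
edi=M[216]=9
edi=9-14=-5
edx=216+4=220
esi=8+1=9
cmp esi, 9  (cmp 9,9)
jne body: not taken
halt.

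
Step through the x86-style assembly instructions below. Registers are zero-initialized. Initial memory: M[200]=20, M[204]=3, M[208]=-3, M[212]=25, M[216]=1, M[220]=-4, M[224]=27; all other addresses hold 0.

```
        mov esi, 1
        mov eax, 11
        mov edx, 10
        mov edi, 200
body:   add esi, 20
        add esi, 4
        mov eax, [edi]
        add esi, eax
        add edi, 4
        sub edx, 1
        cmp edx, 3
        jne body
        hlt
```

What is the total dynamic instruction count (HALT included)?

61

after mov esi, 1: esi=1
after mov eax, 11: eax=11
after mov edx, 10: edx=10
after mov edi, 200: edi=200
after add esi, 20: esi=1+20=21
after add esi, 4: esi=21+4=25
after mov eax, [edi]: eax=M[200]=20
after add esi, eax: esi=25+20=45
after add edi, 4: edi=200+4=204
after sub edx, 1: edx=10-1=9
cmp edx, 3  (cmp 9,3)
jne body: taken
after add esi, 20: esi=45+20=65
after add esi, 4: esi=65+4=69
after mov eax, [edi]: eax=M[204]=3
after add esi, eax: esi=69+3=72
after add edi, 4: edi=204+4=208
after sub edx, 1: edx=9-1=8
cmp edx, 3  (cmp 8,3)
jne body: taken
after add esi, 20: esi=72+20=92
after add esi, 4: esi=92+4=96
after mov eax, [edi]: eax=M[208]=-3
after add esi, eax: esi=96+(-3)=93
after add edi, 4: edi=208+4=212
after sub edx, 1: edx=8-1=7
cmp edx, 3  (cmp 7,3)
jne body: taken
after add esi, 20: esi=93+20=113
after add esi, 4: esi=113+4=117
after mov eax, [edi]: eax=M[212]=25
after add esi, eax: esi=117+25=142
after add edi, 4: edi=212+4=216
after sub edx, 1: edx=7-1=6
cmp edx, 3  (cmp 6,3)
jne body: taken
after add esi, 20: esi=142+20=162
after add esi, 4: esi=162+4=166
after mov eax, [edi]: eax=M[216]=1
after add esi, eax: esi=166+1=167
after add edi, 4: edi=216+4=220
after sub edx, 1: edx=6-1=5
cmp edx, 3  (cmp 5,3)
jne body: taken
after add esi, 20: esi=167+20=187
after add esi, 4: esi=187+4=191
after mov eax, [edi]: eax=M[220]=-4
after add esi, eax: esi=191+(-4)=187
after add edi, 4: edi=220+4=224
after sub edx, 1: edx=5-1=4
cmp edx, 3  (cmp 4,3)
jne body: taken
after add esi, 20: esi=187+20=207
after add esi, 4: esi=207+4=211
after mov eax, [edi]: eax=M[224]=27
after add esi, eax: esi=211+27=238
after add edi, 4: edi=224+4=228
after sub edx, 1: edx=4-1=3
cmp edx, 3  (cmp 3,3)
jne body: not taken
halt.
Total executed instructions: 61.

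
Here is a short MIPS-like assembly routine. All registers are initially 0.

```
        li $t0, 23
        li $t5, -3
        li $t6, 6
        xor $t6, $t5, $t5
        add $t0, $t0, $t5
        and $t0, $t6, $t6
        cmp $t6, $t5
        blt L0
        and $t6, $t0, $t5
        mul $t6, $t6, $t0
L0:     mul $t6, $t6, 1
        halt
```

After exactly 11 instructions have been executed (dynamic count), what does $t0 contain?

li $t0, 23 → $t0=23
li $t5, -3 → $t5=-3
li $t6, 6 → $t6=6
xor $t6, $t5, $t5 → $t6=(-3)^(-3)=0
add $t0, $t0, $t5 → $t0=23+(-3)=20
and $t0, $t6, $t6 → $t0=0&0=0
cmp $t6, $t5  (cmp 0,-3)
blt L0: not taken
and $t6, $t0, $t5 → $t6=0&(-3)=0
mul $t6, $t6, $t0 → $t6=0*0=0
mul $t6, $t6, 1 → $t6=0*1=0
After step 11: $t0 = 0.

0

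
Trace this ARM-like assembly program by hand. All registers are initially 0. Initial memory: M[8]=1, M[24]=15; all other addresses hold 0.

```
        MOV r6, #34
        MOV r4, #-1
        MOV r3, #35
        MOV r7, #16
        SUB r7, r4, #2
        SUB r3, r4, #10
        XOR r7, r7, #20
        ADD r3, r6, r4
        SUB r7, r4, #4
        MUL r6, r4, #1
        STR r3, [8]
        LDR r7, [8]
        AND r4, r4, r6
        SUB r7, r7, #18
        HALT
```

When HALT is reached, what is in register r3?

33

MOV r6, #34 → r6=34
MOV r4, #-1 → r4=-1
MOV r3, #35 → r3=35
MOV r7, #16 → r7=16
SUB r7, r4, #2 → r7=(-1)-2=-3
SUB r3, r4, #10 → r3=(-1)-10=-11
XOR r7, r7, #20 → r7=(-3)^20=-23
ADD r3, r6, r4 → r3=34+(-1)=33
SUB r7, r4, #4 → r7=(-1)-4=-5
MUL r6, r4, #1 → r6=(-1)*1=-1
STR r3, [8] → M[8]=33
LDR r7, [8] → r7=M[8]=33
AND r4, r4, r6 → r4=(-1)&(-1)=-1
SUB r7, r7, #18 → r7=33-18=15
halt.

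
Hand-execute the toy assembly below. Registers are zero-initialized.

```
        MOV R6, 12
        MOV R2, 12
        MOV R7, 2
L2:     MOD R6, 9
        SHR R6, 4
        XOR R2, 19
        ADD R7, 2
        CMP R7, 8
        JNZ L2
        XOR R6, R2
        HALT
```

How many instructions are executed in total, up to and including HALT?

MOV R6, 12 → R6=12
MOV R2, 12 → R2=12
MOV R7, 2 → R7=2
MOD R6, 9 → R6=12%9=3
SHR R6, 4 → R6=3>>4=0
XOR R2, 19 → R2=12^19=31
ADD R7, 2 → R7=2+2=4
CMP R7, 8  (cmp 4,8)
JNZ L2: taken
MOD R6, 9 → R6=0%9=0
SHR R6, 4 → R6=0>>4=0
XOR R2, 19 → R2=31^19=12
ADD R7, 2 → R7=4+2=6
CMP R7, 8  (cmp 6,8)
JNZ L2: taken
MOD R6, 9 → R6=0%9=0
SHR R6, 4 → R6=0>>4=0
XOR R2, 19 → R2=12^19=31
ADD R7, 2 → R7=6+2=8
CMP R7, 8  (cmp 8,8)
JNZ L2: not taken
XOR R6, R2 → R6=0^31=31
halt.
Total executed instructions: 23.

23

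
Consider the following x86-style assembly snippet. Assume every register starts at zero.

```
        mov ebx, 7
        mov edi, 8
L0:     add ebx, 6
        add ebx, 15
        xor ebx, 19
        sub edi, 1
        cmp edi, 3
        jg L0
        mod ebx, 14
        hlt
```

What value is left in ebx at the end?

after mov ebx, 7: ebx=7
after mov edi, 8: edi=8
after add ebx, 6: ebx=7+6=13
after add ebx, 15: ebx=13+15=28
after xor ebx, 19: ebx=28^19=15
after sub edi, 1: edi=8-1=7
cmp edi, 3  (cmp 7,3)
jg L0: taken
after add ebx, 6: ebx=15+6=21
after add ebx, 15: ebx=21+15=36
after xor ebx, 19: ebx=36^19=55
after sub edi, 1: edi=7-1=6
cmp edi, 3  (cmp 6,3)
jg L0: taken
after add ebx, 6: ebx=55+6=61
after add ebx, 15: ebx=61+15=76
after xor ebx, 19: ebx=76^19=95
after sub edi, 1: edi=6-1=5
cmp edi, 3  (cmp 5,3)
jg L0: taken
after add ebx, 6: ebx=95+6=101
after add ebx, 15: ebx=101+15=116
after xor ebx, 19: ebx=116^19=103
after sub edi, 1: edi=5-1=4
cmp edi, 3  (cmp 4,3)
jg L0: taken
after add ebx, 6: ebx=103+6=109
after add ebx, 15: ebx=109+15=124
after xor ebx, 19: ebx=124^19=111
after sub edi, 1: edi=4-1=3
cmp edi, 3  (cmp 3,3)
jg L0: not taken
after mod ebx, 14: ebx=111%14=13
halt.

13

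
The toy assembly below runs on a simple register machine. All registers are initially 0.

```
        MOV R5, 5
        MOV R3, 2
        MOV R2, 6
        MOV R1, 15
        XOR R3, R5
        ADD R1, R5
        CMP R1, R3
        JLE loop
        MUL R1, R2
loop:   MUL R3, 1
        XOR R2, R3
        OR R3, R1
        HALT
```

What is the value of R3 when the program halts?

127

MOV R5, 5 → R5=5
MOV R3, 2 → R3=2
MOV R2, 6 → R2=6
MOV R1, 15 → R1=15
XOR R3, R5 → R3=2^5=7
ADD R1, R5 → R1=15+5=20
CMP R1, R3  (cmp 20,7)
JLE loop: not taken
MUL R1, R2 → R1=20*6=120
MUL R3, 1 → R3=7*1=7
XOR R2, R3 → R2=6^7=1
OR R3, R1 → R3=7|120=127
halt.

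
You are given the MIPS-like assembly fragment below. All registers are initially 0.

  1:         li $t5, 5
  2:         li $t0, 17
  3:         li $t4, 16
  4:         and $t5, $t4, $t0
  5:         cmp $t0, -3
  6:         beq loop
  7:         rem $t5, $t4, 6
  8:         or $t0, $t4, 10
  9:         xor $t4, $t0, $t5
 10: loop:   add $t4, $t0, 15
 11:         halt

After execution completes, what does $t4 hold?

li $t5, 5 → $t5=5
li $t0, 17 → $t0=17
li $t4, 16 → $t4=16
and $t5, $t4, $t0 → $t5=16&17=16
cmp $t0, -3  (cmp 17,-3)
beq loop: not taken
rem $t5, $t4, 6 → $t5=16%6=4
or $t0, $t4, 10 → $t0=16|10=26
xor $t4, $t0, $t5 → $t4=26^4=30
add $t4, $t0, 15 → $t4=26+15=41
halt.

41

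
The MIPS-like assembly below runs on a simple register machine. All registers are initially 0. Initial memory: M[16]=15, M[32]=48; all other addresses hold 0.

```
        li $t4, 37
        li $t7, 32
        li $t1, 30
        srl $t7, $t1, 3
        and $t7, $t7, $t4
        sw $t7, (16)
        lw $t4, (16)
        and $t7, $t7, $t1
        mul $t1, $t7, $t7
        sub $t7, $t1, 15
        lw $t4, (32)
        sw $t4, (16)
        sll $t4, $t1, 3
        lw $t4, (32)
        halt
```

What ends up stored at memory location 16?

li $t4, 37 → $t4=37
li $t7, 32 → $t7=32
li $t1, 30 → $t1=30
srl $t7, $t1, 3 → $t7=30>>3=3
and $t7, $t7, $t4 → $t7=3&37=1
sw $t7, (16) → M[16]=1
lw $t4, (16) → $t4=M[16]=1
and $t7, $t7, $t1 → $t7=1&30=0
mul $t1, $t7, $t7 → $t1=0*0=0
sub $t7, $t1, 15 → $t7=0-15=-15
lw $t4, (32) → $t4=M[32]=48
sw $t4, (16) → M[16]=48
sll $t4, $t1, 3 → $t4=0<<3=0
lw $t4, (32) → $t4=M[32]=48
halt.

48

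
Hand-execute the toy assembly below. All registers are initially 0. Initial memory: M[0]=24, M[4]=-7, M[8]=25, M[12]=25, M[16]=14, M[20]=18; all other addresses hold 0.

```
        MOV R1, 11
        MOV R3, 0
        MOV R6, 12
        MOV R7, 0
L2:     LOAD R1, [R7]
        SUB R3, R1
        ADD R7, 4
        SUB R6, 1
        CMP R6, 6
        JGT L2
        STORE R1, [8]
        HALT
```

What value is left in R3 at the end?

MOV R1, 11 → R1=11
MOV R3, 0 → R3=0
MOV R6, 12 → R6=12
MOV R7, 0 → R7=0
LOAD R1, [R7] → R1=M[0]=24
SUB R3, R1 → R3=0-24=-24
ADD R7, 4 → R7=0+4=4
SUB R6, 1 → R6=12-1=11
CMP R6, 6  (cmp 11,6)
JGT L2: taken
LOAD R1, [R7] → R1=M[4]=-7
SUB R3, R1 → R3=(-24)-(-7)=-17
ADD R7, 4 → R7=4+4=8
SUB R6, 1 → R6=11-1=10
CMP R6, 6  (cmp 10,6)
JGT L2: taken
LOAD R1, [R7] → R1=M[8]=25
SUB R3, R1 → R3=(-17)-25=-42
ADD R7, 4 → R7=8+4=12
SUB R6, 1 → R6=10-1=9
CMP R6, 6  (cmp 9,6)
JGT L2: taken
LOAD R1, [R7] → R1=M[12]=25
SUB R3, R1 → R3=(-42)-25=-67
ADD R7, 4 → R7=12+4=16
SUB R6, 1 → R6=9-1=8
CMP R6, 6  (cmp 8,6)
JGT L2: taken
LOAD R1, [R7] → R1=M[16]=14
SUB R3, R1 → R3=(-67)-14=-81
ADD R7, 4 → R7=16+4=20
SUB R6, 1 → R6=8-1=7
CMP R6, 6  (cmp 7,6)
JGT L2: taken
LOAD R1, [R7] → R1=M[20]=18
SUB R3, R1 → R3=(-81)-18=-99
ADD R7, 4 → R7=20+4=24
SUB R6, 1 → R6=7-1=6
CMP R6, 6  (cmp 6,6)
JGT L2: not taken
STORE R1, [8] → M[8]=18
halt.

-99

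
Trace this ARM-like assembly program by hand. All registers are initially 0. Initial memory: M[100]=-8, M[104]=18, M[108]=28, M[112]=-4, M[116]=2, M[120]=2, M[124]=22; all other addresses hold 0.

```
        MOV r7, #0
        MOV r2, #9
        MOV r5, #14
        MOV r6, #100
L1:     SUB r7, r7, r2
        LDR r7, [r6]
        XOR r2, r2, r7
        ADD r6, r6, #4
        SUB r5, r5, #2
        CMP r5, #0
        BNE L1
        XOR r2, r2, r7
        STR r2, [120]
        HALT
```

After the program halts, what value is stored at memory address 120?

MOV r7, #0 → r7=0
MOV r2, #9 → r2=9
MOV r5, #14 → r5=14
MOV r6, #100 → r6=100
SUB r7, r7, r2 → r7=0-9=-9
LDR r7, [r6] → r7=M[100]=-8
XOR r2, r2, r7 → r2=9^(-8)=-15
ADD r6, r6, #4 → r6=100+4=104
SUB r5, r5, #2 → r5=14-2=12
CMP r5, #0  (cmp 12,0)
BNE L1: taken
SUB r7, r7, r2 → r7=(-8)-(-15)=7
LDR r7, [r6] → r7=M[104]=18
XOR r2, r2, r7 → r2=(-15)^18=-29
ADD r6, r6, #4 → r6=104+4=108
SUB r5, r5, #2 → r5=12-2=10
CMP r5, #0  (cmp 10,0)
BNE L1: taken
SUB r7, r7, r2 → r7=18-(-29)=47
LDR r7, [r6] → r7=M[108]=28
XOR r2, r2, r7 → r2=(-29)^28=-1
ADD r6, r6, #4 → r6=108+4=112
SUB r5, r5, #2 → r5=10-2=8
CMP r5, #0  (cmp 8,0)
BNE L1: taken
SUB r7, r7, r2 → r7=28-(-1)=29
LDR r7, [r6] → r7=M[112]=-4
XOR r2, r2, r7 → r2=(-1)^(-4)=3
ADD r6, r6, #4 → r6=112+4=116
SUB r5, r5, #2 → r5=8-2=6
CMP r5, #0  (cmp 6,0)
BNE L1: taken
SUB r7, r7, r2 → r7=(-4)-3=-7
LDR r7, [r6] → r7=M[116]=2
XOR r2, r2, r7 → r2=3^2=1
ADD r6, r6, #4 → r6=116+4=120
SUB r5, r5, #2 → r5=6-2=4
CMP r5, #0  (cmp 4,0)
BNE L1: taken
SUB r7, r7, r2 → r7=2-1=1
LDR r7, [r6] → r7=M[120]=2
XOR r2, r2, r7 → r2=1^2=3
ADD r6, r6, #4 → r6=120+4=124
SUB r5, r5, #2 → r5=4-2=2
CMP r5, #0  (cmp 2,0)
BNE L1: taken
SUB r7, r7, r2 → r7=2-3=-1
LDR r7, [r6] → r7=M[124]=22
XOR r2, r2, r7 → r2=3^22=21
ADD r6, r6, #4 → r6=124+4=128
SUB r5, r5, #2 → r5=2-2=0
CMP r5, #0  (cmp 0,0)
BNE L1: not taken
XOR r2, r2, r7 → r2=21^22=3
STR r2, [120] → M[120]=3
halt.

3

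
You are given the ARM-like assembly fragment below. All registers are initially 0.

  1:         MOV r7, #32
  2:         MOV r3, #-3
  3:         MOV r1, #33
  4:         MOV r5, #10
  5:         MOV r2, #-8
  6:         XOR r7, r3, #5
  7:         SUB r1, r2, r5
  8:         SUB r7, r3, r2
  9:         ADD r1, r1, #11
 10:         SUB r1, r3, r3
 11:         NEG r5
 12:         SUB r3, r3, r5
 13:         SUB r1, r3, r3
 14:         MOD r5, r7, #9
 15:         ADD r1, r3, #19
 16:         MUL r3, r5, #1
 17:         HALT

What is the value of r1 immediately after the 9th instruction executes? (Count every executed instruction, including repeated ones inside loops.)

after MOV r7, #32: r7=32
after MOV r3, #-3: r3=-3
after MOV r1, #33: r1=33
after MOV r5, #10: r5=10
after MOV r2, #-8: r2=-8
after XOR r7, r3, #5: r7=(-3)^5=-8
after SUB r1, r2, r5: r1=(-8)-10=-18
after SUB r7, r3, r2: r7=(-3)-(-8)=5
after ADD r1, r1, #11: r1=(-18)+11=-7
After step 9: r1 = -7.

-7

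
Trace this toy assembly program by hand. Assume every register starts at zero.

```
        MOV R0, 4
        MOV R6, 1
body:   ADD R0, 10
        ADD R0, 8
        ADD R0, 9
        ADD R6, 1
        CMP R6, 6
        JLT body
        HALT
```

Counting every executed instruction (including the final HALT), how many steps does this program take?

33

R0=4
R6=1
R0=4+10=14
R0=14+8=22
R0=22+9=31
R6=1+1=2
CMP R6, 6  (cmp 2,6)
JLT body: taken
R0=31+10=41
R0=41+8=49
R0=49+9=58
R6=2+1=3
CMP R6, 6  (cmp 3,6)
JLT body: taken
R0=58+10=68
R0=68+8=76
R0=76+9=85
R6=3+1=4
CMP R6, 6  (cmp 4,6)
JLT body: taken
R0=85+10=95
R0=95+8=103
R0=103+9=112
R6=4+1=5
CMP R6, 6  (cmp 5,6)
JLT body: taken
R0=112+10=122
R0=122+8=130
R0=130+9=139
R6=5+1=6
CMP R6, 6  (cmp 6,6)
JLT body: not taken
halt.
Total executed instructions: 33.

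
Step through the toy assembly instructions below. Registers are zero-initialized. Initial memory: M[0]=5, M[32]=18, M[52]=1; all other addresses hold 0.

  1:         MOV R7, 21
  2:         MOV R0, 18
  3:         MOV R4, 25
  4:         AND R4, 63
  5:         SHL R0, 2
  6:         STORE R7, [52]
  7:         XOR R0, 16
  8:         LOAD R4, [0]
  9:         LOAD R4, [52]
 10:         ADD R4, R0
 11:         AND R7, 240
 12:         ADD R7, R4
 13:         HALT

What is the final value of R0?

88

after MOV R7, 21: R7=21
after MOV R0, 18: R0=18
after MOV R4, 25: R4=25
after AND R4, 63: R4=25&63=25
after SHL R0, 2: R0=18<<2=72
STORE R7, [52] → M[52]=21
after XOR R0, 16: R0=72^16=88
after LOAD R4, [0]: R4=M[0]=5
after LOAD R4, [52]: R4=M[52]=21
after ADD R4, R0: R4=21+88=109
after AND R7, 240: R7=21&240=16
after ADD R7, R4: R7=16+109=125
halt.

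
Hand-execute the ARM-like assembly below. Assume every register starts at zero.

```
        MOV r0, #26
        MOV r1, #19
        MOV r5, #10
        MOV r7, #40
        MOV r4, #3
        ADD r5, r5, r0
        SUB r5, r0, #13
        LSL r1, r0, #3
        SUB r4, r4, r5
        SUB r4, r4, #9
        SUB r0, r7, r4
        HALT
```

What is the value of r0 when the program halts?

MOV r0, #26 → r0=26
MOV r1, #19 → r1=19
MOV r5, #10 → r5=10
MOV r7, #40 → r7=40
MOV r4, #3 → r4=3
ADD r5, r5, r0 → r5=10+26=36
SUB r5, r0, #13 → r5=26-13=13
LSL r1, r0, #3 → r1=26<<3=208
SUB r4, r4, r5 → r4=3-13=-10
SUB r4, r4, #9 → r4=(-10)-9=-19
SUB r0, r7, r4 → r0=40-(-19)=59
halt.

59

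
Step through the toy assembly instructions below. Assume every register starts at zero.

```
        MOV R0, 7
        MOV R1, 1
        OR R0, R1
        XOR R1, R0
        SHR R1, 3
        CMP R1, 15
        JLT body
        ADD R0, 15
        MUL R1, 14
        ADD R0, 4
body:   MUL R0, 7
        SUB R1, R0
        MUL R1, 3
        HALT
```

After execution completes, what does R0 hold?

49

MOV R0, 7 → R0=7
MOV R1, 1 → R1=1
OR R0, R1 → R0=7|1=7
XOR R1, R0 → R1=1^7=6
SHR R1, 3 → R1=6>>3=0
CMP R1, 15  (cmp 0,15)
JLT body: taken
MUL R0, 7 → R0=7*7=49
SUB R1, R0 → R1=0-49=-49
MUL R1, 3 → R1=(-49)*3=-147
halt.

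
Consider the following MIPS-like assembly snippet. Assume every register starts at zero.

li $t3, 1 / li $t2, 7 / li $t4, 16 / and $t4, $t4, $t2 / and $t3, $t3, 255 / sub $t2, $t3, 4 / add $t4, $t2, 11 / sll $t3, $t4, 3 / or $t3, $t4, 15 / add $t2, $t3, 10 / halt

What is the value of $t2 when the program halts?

$t3=1
$t2=7
$t4=16
$t4=16&7=0
$t3=1&255=1
$t2=1-4=-3
$t4=(-3)+11=8
$t3=8<<3=64
$t3=8|15=15
$t2=15+10=25
halt.

25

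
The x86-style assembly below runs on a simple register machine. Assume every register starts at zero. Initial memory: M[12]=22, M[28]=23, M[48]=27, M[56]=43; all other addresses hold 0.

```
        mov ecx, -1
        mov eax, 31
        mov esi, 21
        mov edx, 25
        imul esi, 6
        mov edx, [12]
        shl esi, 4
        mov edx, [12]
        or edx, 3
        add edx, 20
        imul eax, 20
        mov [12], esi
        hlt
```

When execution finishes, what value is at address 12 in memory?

2016

mov ecx, -1 → ecx=-1
mov eax, 31 → eax=31
mov esi, 21 → esi=21
mov edx, 25 → edx=25
imul esi, 6 → esi=21*6=126
mov edx, [12] → edx=M[12]=22
shl esi, 4 → esi=126<<4=2016
mov edx, [12] → edx=M[12]=22
or edx, 3 → edx=22|3=23
add edx, 20 → edx=23+20=43
imul eax, 20 → eax=31*20=620
mov [12], esi → M[12]=2016
halt.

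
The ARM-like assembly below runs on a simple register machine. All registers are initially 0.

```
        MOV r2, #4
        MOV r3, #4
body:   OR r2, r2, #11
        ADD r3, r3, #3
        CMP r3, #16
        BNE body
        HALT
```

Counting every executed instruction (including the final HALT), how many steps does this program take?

19

r2=4
r3=4
r2=4|11=15
r3=4+3=7
CMP r3, #16  (cmp 7,16)
BNE body: taken
r2=15|11=15
r3=7+3=10
CMP r3, #16  (cmp 10,16)
BNE body: taken
r2=15|11=15
r3=10+3=13
CMP r3, #16  (cmp 13,16)
BNE body: taken
r2=15|11=15
r3=13+3=16
CMP r3, #16  (cmp 16,16)
BNE body: not taken
halt.
Total executed instructions: 19.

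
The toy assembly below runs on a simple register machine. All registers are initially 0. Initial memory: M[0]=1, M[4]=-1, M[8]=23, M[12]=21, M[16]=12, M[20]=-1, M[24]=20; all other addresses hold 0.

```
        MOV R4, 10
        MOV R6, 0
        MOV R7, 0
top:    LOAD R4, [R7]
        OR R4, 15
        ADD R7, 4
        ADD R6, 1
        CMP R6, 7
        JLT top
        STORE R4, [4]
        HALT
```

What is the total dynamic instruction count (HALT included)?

MOV R4, 10 → R4=10
MOV R6, 0 → R6=0
MOV R7, 0 → R7=0
LOAD R4, [R7] → R4=M[0]=1
OR R4, 15 → R4=1|15=15
ADD R7, 4 → R7=0+4=4
ADD R6, 1 → R6=0+1=1
CMP R6, 7  (cmp 1,7)
JLT top: taken
LOAD R4, [R7] → R4=M[4]=-1
OR R4, 15 → R4=(-1)|15=-1
ADD R7, 4 → R7=4+4=8
ADD R6, 1 → R6=1+1=2
CMP R6, 7  (cmp 2,7)
JLT top: taken
LOAD R4, [R7] → R4=M[8]=23
OR R4, 15 → R4=23|15=31
ADD R7, 4 → R7=8+4=12
ADD R6, 1 → R6=2+1=3
CMP R6, 7  (cmp 3,7)
JLT top: taken
LOAD R4, [R7] → R4=M[12]=21
OR R4, 15 → R4=21|15=31
ADD R7, 4 → R7=12+4=16
ADD R6, 1 → R6=3+1=4
CMP R6, 7  (cmp 4,7)
JLT top: taken
LOAD R4, [R7] → R4=M[16]=12
OR R4, 15 → R4=12|15=15
ADD R7, 4 → R7=16+4=20
ADD R6, 1 → R6=4+1=5
CMP R6, 7  (cmp 5,7)
JLT top: taken
LOAD R4, [R7] → R4=M[20]=-1
OR R4, 15 → R4=(-1)|15=-1
ADD R7, 4 → R7=20+4=24
ADD R6, 1 → R6=5+1=6
CMP R6, 7  (cmp 6,7)
JLT top: taken
LOAD R4, [R7] → R4=M[24]=20
OR R4, 15 → R4=20|15=31
ADD R7, 4 → R7=24+4=28
ADD R6, 1 → R6=6+1=7
CMP R6, 7  (cmp 7,7)
JLT top: not taken
STORE R4, [4] → M[4]=31
halt.
Total executed instructions: 47.

47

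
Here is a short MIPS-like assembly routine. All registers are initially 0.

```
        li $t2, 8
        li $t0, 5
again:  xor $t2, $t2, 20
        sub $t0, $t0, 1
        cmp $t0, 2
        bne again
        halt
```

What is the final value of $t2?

28

after li $t2, 8: $t2=8
after li $t0, 5: $t0=5
after xor $t2, $t2, 20: $t2=8^20=28
after sub $t0, $t0, 1: $t0=5-1=4
cmp $t0, 2  (cmp 4,2)
bne again: taken
after xor $t2, $t2, 20: $t2=28^20=8
after sub $t0, $t0, 1: $t0=4-1=3
cmp $t0, 2  (cmp 3,2)
bne again: taken
after xor $t2, $t2, 20: $t2=8^20=28
after sub $t0, $t0, 1: $t0=3-1=2
cmp $t0, 2  (cmp 2,2)
bne again: not taken
halt.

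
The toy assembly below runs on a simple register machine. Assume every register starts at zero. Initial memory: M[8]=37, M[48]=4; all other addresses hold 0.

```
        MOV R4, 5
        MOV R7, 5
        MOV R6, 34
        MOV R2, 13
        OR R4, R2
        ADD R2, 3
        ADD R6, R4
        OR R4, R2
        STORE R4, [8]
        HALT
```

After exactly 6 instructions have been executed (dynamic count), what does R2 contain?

MOV R4, 5 → R4=5
MOV R7, 5 → R7=5
MOV R6, 34 → R6=34
MOV R2, 13 → R2=13
OR R4, R2 → R4=5|13=13
ADD R2, 3 → R2=13+3=16
After step 6: R2 = 16.

16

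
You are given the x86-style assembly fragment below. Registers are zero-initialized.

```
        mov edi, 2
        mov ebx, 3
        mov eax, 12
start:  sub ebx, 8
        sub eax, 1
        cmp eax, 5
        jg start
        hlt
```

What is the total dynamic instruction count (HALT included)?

mov edi, 2 → edi=2
mov ebx, 3 → ebx=3
mov eax, 12 → eax=12
sub ebx, 8 → ebx=3-8=-5
sub eax, 1 → eax=12-1=11
cmp eax, 5  (cmp 11,5)
jg start: taken
sub ebx, 8 → ebx=(-5)-8=-13
sub eax, 1 → eax=11-1=10
cmp eax, 5  (cmp 10,5)
jg start: taken
sub ebx, 8 → ebx=(-13)-8=-21
sub eax, 1 → eax=10-1=9
cmp eax, 5  (cmp 9,5)
jg start: taken
sub ebx, 8 → ebx=(-21)-8=-29
sub eax, 1 → eax=9-1=8
cmp eax, 5  (cmp 8,5)
jg start: taken
sub ebx, 8 → ebx=(-29)-8=-37
sub eax, 1 → eax=8-1=7
cmp eax, 5  (cmp 7,5)
jg start: taken
sub ebx, 8 → ebx=(-37)-8=-45
sub eax, 1 → eax=7-1=6
cmp eax, 5  (cmp 6,5)
jg start: taken
sub ebx, 8 → ebx=(-45)-8=-53
sub eax, 1 → eax=6-1=5
cmp eax, 5  (cmp 5,5)
jg start: not taken
halt.
Total executed instructions: 32.

32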